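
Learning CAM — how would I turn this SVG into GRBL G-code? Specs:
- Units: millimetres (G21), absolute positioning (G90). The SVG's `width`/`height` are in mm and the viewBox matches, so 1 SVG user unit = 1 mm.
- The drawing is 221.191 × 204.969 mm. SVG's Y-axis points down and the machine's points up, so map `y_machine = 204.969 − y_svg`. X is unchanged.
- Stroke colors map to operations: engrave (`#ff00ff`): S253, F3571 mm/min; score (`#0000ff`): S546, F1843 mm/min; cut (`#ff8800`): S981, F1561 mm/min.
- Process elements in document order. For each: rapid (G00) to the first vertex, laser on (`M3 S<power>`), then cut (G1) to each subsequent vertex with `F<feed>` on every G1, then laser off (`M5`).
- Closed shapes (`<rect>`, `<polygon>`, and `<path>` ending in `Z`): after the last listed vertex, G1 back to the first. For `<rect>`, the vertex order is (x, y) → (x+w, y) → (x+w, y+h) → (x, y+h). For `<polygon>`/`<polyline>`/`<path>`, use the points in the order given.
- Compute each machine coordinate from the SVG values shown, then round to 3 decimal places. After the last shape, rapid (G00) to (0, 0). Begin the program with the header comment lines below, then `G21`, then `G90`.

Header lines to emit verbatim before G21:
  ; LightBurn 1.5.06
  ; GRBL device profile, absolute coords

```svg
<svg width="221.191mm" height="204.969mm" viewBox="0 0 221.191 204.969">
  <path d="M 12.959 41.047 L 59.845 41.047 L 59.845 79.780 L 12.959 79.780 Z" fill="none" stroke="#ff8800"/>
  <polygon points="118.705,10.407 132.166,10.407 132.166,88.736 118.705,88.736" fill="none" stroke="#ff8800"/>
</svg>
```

1 u = 1 mm; y_m = 204.969 − y.

[1] `<path>` rectangle, #ff8800→cut S981 F1561: (12.959,163.922) → (59.845,163.922) → (59.845,125.189) → (12.959,125.189) → (12.959,163.922) (closed)

[2] `<polygon>` rectangle, #ff8800→cut S981 F1561: (118.705,194.562) → (132.166,194.562) → (132.166,116.233) → (118.705,116.233) → (118.705,194.562) (closed)

; LightBurn 1.5.06
; GRBL device profile, absolute coords
G21
G90
G00 X12.959 Y163.922
M3 S981
G1 X59.845 Y163.922 F1561
G1 X59.845 Y125.189 F1561
G1 X12.959 Y125.189 F1561
G1 X12.959 Y163.922 F1561
M5
G00 X118.705 Y194.562
M3 S981
G1 X132.166 Y194.562 F1561
G1 X132.166 Y116.233 F1561
G1 X118.705 Y116.233 F1561
G1 X118.705 Y194.562 F1561
M5
G00 X0.000 Y0.000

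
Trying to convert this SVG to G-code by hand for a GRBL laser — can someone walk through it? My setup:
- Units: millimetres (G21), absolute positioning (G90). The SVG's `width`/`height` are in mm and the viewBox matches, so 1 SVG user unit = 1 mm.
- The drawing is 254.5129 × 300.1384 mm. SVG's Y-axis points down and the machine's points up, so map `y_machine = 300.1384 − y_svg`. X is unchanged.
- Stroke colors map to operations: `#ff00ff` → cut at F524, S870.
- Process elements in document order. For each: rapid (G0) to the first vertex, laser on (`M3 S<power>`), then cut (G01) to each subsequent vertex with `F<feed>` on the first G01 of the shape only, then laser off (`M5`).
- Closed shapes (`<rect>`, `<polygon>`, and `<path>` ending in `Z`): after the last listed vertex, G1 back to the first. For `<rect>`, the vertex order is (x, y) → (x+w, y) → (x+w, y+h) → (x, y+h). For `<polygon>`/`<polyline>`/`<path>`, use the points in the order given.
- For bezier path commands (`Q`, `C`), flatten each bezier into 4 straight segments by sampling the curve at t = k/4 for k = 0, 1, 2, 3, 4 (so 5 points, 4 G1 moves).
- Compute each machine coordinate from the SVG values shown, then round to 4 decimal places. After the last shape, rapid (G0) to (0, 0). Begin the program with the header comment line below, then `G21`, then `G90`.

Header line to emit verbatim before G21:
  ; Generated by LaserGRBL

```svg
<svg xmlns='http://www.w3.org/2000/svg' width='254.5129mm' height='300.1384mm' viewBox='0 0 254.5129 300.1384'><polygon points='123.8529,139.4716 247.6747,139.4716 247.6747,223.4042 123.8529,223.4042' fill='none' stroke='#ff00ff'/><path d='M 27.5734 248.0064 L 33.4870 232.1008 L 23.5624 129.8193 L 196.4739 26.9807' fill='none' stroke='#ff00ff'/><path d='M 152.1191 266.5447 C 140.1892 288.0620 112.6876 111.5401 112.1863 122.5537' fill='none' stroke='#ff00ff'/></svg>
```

Since the viewBox matches the mm dimensions, user units are millimetres directly. The only transform is the Y-flip y_m = 300.1384 − y_svg.

Shape 1 is a rectangle drawn with `<polygon>`. Its stroke #ff00ff means cut at S870, F524. After flipping Y the toolpath is (123.8529,160.6668) → (247.6747,160.6668) → (247.6747,76.7342) → (123.8529,76.7342) → (123.8529,160.6668), returning to the start.

Shape 2 is a open polyline drawn with `<path>`. Its stroke #ff00ff means cut at S870, F524. After flipping Y the toolpath is (27.5734,52.1320) → (33.4870,68.0376) → (23.5624,170.3191) → (196.4739,273.1577).

Shape 3 is a cubic bezier drawn with `<path>`. Its stroke #ff00ff means cut at S870, F524. After flipping Y the toolpath is (152.1191,33.5937) → (140.9172,48.5635) → (127.8670,101.6503) → (116.9596,156.7066) → (112.1863,177.5847).

; Generated by LaserGRBL
G21
G90
G0 X123.8529 Y160.6668
M3 S870
G01 X247.6747 Y160.6668 F524
G01 X247.6747 Y76.7342
G01 X123.8529 Y76.7342
G01 X123.8529 Y160.6668
M5
G0 X27.5734 Y52.1320
M3 S870
G01 X33.4870 Y68.0376 F524
G01 X23.5624 Y170.3191
G01 X196.4739 Y273.1577
M5
G0 X152.1191 Y33.5937
M3 S870
G01 X140.9172 Y48.5635 F524
G01 X127.8670 Y101.6503
G01 X116.9596 Y156.7066
G01 X112.1863 Y177.5847
M5
G0 X0.0000 Y0.0000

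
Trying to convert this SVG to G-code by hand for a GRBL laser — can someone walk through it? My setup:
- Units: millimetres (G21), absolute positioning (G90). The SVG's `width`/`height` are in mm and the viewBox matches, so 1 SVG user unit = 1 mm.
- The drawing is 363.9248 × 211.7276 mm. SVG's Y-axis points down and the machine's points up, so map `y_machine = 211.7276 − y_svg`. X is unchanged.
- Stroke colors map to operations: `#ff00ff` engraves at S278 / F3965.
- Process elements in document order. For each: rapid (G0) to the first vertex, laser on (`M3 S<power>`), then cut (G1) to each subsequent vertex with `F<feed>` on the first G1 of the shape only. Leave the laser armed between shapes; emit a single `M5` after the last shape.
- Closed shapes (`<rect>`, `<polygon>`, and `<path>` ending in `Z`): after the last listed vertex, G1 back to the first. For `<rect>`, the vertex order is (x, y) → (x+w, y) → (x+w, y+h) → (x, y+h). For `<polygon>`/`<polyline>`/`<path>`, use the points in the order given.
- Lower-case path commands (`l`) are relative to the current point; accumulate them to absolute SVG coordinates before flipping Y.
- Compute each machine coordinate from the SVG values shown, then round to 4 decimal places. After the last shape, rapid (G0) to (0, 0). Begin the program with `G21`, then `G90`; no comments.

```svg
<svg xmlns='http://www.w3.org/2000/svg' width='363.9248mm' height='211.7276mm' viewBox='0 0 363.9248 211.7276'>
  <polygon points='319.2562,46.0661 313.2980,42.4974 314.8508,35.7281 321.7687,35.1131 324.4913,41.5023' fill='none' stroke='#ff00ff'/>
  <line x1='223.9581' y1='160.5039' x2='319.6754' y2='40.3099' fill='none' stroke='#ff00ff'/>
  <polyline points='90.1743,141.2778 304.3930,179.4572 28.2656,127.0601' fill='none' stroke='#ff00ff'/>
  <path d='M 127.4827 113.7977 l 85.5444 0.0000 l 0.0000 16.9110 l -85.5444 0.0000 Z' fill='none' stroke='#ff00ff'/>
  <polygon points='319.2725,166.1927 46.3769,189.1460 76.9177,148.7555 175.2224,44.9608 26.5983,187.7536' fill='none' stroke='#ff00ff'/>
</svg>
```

G21
G90
G0 X319.2562 Y165.6615
M3 S278
G1 X313.2980 Y169.2302 F3965
G1 X314.8508 Y175.9995
G1 X321.7687 Y176.6145
G1 X324.4913 Y170.2253
G1 X319.2562 Y165.6615
G0 X223.9581 Y51.2237
M3 S278
G1 X319.6754 Y171.4177 F3965
G0 X90.1743 Y70.4498
M3 S278
G1 X304.3930 Y32.2704 F3965
G1 X28.2656 Y84.6675
G0 X127.4827 Y97.9299
M3 S278
G1 X213.0271 Y97.9299 F3965
G1 X213.0271 Y81.0189
G1 X127.4827 Y81.0189
G1 X127.4827 Y97.9299
G0 X319.2725 Y45.5349
M3 S278
G1 X46.3769 Y22.5816 F3965
G1 X76.9177 Y62.9721
G1 X175.2224 Y166.7668
G1 X26.5983 Y23.9740
G1 X319.2725 Y45.5349
M5
G0 X0.0000 Y0.0000

1 u = 1 mm; y_m = 211.7276 − y.

[1] `<polygon>` regular polygon, #ff00ff→engrave S278 F3965: (319.2562,165.6615) → (313.2980,169.2302) → (314.8508,175.9995) → (321.7687,176.6145) → (324.4913,170.2253) → (319.2562,165.6615) (closed)

[2] `<line>` line segment, #ff00ff→engrave S278 F3965: (223.9581,51.2237) → (319.6754,171.4177)

[3] `<polyline>` open polyline, #ff00ff→engrave S278 F3965: (90.1743,70.4498) → (304.3930,32.2704) → (28.2656,84.6675)

[4] `<path>` rectangle, #ff00ff→engrave S278 F3965: (127.4827,97.9299) → (213.0271,97.9299) → (213.0271,81.0189) → (127.4827,81.0189) → (127.4827,97.9299) (closed)

[5] `<polygon>` closed polygon, #ff00ff→engrave S278 F3965: (319.2725,45.5349) → (46.3769,22.5816) → (76.9177,62.9721) → (175.2224,166.7668) → (26.5983,23.9740) → (319.2725,45.5349) (closed)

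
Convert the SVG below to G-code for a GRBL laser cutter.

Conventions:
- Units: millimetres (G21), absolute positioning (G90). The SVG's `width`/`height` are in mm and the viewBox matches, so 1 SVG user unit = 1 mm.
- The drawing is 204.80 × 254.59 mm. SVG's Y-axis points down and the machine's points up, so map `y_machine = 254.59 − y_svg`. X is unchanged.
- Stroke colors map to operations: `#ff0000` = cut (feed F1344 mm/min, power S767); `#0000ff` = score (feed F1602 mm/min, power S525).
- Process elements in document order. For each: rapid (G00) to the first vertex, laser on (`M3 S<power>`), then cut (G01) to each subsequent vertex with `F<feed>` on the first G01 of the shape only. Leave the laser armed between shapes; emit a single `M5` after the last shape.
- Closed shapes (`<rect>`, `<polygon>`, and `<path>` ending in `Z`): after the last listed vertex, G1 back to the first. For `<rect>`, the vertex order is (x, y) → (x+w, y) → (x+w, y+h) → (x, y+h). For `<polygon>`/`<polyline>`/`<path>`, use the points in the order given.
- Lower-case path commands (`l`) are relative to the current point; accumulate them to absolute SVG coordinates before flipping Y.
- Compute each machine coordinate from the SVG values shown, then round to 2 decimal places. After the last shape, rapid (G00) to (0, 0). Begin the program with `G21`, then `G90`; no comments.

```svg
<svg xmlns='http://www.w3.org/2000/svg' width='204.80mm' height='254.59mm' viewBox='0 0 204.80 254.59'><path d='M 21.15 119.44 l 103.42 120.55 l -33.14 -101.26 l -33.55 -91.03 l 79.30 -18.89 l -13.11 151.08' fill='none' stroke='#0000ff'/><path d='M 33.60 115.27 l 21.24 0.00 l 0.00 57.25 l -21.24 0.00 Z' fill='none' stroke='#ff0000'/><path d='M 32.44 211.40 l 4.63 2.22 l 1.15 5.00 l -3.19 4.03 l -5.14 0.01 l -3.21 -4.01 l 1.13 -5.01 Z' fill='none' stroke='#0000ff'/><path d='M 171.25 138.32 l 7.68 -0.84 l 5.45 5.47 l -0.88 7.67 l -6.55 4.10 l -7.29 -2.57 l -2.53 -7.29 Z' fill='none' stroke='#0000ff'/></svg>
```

G21
G90
G00 X21.15 Y135.15
M3 S525
G01 X124.57 Y14.60 F1602
G01 X91.43 Y115.86
G01 X57.88 Y206.89
G01 X137.18 Y225.78
G01 X124.07 Y74.70
G00 X33.60 Y139.32
M3 S767
G01 X54.84 Y139.32 F1344
G01 X54.84 Y82.07
G01 X33.60 Y82.07
G01 X33.60 Y139.32
G00 X32.44 Y43.19
M3 S525
G01 X37.07 Y40.97 F1602
G01 X38.22 Y35.97
G01 X35.03 Y31.94
G01 X29.89 Y31.93
G01 X26.68 Y35.94
G01 X27.81 Y40.95
G01 X32.44 Y43.19
G00 X171.25 Y116.27
M3 S525
G01 X178.93 Y117.11 F1602
G01 X184.38 Y111.64
G01 X183.50 Y103.97
G01 X176.95 Y99.87
G01 X169.66 Y102.44
G01 X167.13 Y109.73
G01 X171.25 Y116.27
M5
G00 X0.00 Y0.00

viewBox `0 0 204.80 254.59` with mm width/height → 1 unit = 1 mm. Flip: y_m = 254.59 − y_svg.

**Shape 1** — `<path>` open polyline, stroke `#0000ff` → score (S525, F1602). Machine vertices: (21.15,135.15) → (124.57,14.60) → (91.43,115.86) → (57.88,206.89) → (137.18,225.78) → (124.07,74.70). Open path.

**Shape 2** — `<path>` rectangle, stroke `#ff0000` → cut (S767, F1344). Machine vertices: (33.60,139.32) → (54.84,139.32) → (54.84,82.07) → (33.60,82.07) → (33.60,139.32). Closed: final G1 returns to the first vertex.

**Shape 3** — `<path>` regular polygon, stroke `#0000ff` → score (S525, F1602). Machine vertices: (32.44,43.19) → (37.07,40.97) → (38.22,35.97) → (35.03,31.94) → (29.89,31.93) → (26.68,35.94) → (27.81,40.95) → (32.44,43.19). Closed: final G1 returns to the first vertex.

**Shape 4** — `<path>` regular polygon, stroke `#0000ff` → score (S525, F1602). Machine vertices: (171.25,116.27) → (178.93,117.11) → (184.38,111.64) → (183.50,103.97) → (176.95,99.87) → (169.66,102.44) → (167.13,109.73) → (171.25,116.27). Closed: final G1 returns to the first vertex.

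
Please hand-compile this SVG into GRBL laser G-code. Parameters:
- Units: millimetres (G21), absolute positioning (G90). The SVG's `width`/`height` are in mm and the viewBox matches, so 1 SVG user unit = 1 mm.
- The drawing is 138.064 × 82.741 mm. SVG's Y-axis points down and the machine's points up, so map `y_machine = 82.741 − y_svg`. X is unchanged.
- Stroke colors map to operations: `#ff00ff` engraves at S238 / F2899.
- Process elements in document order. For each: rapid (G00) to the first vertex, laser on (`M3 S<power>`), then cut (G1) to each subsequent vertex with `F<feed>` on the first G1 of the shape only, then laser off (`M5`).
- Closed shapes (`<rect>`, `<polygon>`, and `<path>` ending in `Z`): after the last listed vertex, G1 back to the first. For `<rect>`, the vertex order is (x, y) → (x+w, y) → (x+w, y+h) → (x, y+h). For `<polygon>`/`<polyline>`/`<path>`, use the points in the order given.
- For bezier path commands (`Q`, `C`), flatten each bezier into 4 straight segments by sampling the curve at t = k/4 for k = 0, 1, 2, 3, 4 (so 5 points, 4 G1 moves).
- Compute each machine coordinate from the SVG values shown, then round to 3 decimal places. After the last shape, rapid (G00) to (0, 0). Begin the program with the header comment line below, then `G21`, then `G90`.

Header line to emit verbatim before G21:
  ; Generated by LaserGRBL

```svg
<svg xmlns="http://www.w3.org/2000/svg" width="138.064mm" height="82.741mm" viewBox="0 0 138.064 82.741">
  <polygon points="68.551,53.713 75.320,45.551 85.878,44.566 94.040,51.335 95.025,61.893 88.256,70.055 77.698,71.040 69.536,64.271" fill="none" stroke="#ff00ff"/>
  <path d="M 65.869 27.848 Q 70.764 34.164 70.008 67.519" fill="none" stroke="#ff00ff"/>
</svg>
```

viewBox `0 0 138.064 82.741` with mm width/height → 1 unit = 1 mm. Flip: y_m = 82.741 − y_svg.

**Shape 1** — `<polygon>` regular polygon, stroke `#ff00ff` → engrave (S238, F2899). Machine vertices: (68.551,29.028) → (75.320,37.190) → (85.878,38.175) → (94.040,31.406) → (95.025,20.848) → (88.256,12.686) → (77.698,11.701) → (69.536,18.470) → (68.551,29.028). Closed: final G1 returns to the first vertex.

**Shape 2** — `<path>` quadratic bezier, stroke `#ff00ff` → engrave (S238, F2899). Control points (SVG): P0=(65.869,27.848), P1=(70.764,34.164), P2=(70.008,67.519); sampled at t=k/4. Machine vertices: (65.869,54.893) → (67.963,50.045) → (69.351,41.817) → (70.033,30.210) → (70.008,15.222). Open path.

; Generated by LaserGRBL
G21
G90
G00 X68.551 Y29.028
M3 S238
G1 X75.320 Y37.190 F2899
G1 X85.878 Y38.175
G1 X94.040 Y31.406
G1 X95.025 Y20.848
G1 X88.256 Y12.686
G1 X77.698 Y11.701
G1 X69.536 Y18.470
G1 X68.551 Y29.028
M5
G00 X65.869 Y54.893
M3 S238
G1 X67.963 Y50.045 F2899
G1 X69.351 Y41.817
G1 X70.033 Y30.210
G1 X70.008 Y15.222
M5
G00 X0.000 Y0.000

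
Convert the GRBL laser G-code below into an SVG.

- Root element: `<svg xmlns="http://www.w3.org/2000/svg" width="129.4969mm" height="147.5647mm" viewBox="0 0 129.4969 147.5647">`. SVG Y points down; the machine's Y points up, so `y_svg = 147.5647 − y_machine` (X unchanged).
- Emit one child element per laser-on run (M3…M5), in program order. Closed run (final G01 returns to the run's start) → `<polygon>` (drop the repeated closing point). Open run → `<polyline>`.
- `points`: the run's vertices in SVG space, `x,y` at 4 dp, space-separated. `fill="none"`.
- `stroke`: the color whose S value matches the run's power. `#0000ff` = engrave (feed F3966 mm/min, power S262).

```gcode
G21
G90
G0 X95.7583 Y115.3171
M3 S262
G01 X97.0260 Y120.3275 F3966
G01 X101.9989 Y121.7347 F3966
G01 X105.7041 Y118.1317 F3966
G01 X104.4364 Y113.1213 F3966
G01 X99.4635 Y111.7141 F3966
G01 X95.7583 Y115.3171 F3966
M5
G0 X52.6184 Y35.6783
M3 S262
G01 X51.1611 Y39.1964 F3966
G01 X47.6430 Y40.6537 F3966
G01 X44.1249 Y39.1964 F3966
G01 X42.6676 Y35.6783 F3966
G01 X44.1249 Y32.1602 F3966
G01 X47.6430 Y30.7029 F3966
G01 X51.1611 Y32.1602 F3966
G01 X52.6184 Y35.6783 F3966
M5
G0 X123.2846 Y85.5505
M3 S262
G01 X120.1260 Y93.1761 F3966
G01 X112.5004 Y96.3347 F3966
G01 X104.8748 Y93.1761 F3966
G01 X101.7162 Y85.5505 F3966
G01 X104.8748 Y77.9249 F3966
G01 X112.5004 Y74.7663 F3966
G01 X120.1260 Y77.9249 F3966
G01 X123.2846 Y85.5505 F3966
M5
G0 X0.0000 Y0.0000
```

Machine Y-up, SVG Y-down with viewBox height 147.5647, so y_svg = 147.5647 − y_machine; X carries over. Every run uses S262, so all elements get stroke `#0000ff` (engrave).

Run 1: The run returns to its start, so emit a `<polygon>` with points (Y-flipped): 95.7583,32.2476 97.0260,27.2372 101.9989,25.8300 105.7041,29.4330 104.4364,34.4434 99.4635,35.8506.

Run 2: The run returns to its start, so emit a `<polygon>` with points (Y-flipped): 52.6184,111.8864 51.1611,108.3683 47.6430,106.9110 44.1249,108.3683 42.6676,111.8864 44.1249,115.4045 47.6430,116.8618 51.1611,115.4045.

Run 3: The run returns to its start, so emit a `<polygon>` with points (Y-flipped): 123.2846,62.0142 120.1260,54.3886 112.5004,51.2300 104.8748,54.3886 101.7162,62.0142 104.8748,69.6398 112.5004,72.7984 120.1260,69.6398.

<svg xmlns="http://www.w3.org/2000/svg" width="129.4969mm" height="147.5647mm" viewBox="0 0 129.4969 147.5647">
  <polygon points="95.7583,32.2476 97.0260,27.2372 101.9989,25.8300 105.7041,29.4330 104.4364,34.4434 99.4635,35.8506" fill="none" stroke="#0000ff"/>
  <polygon points="52.6184,111.8864 51.1611,108.3683 47.6430,106.9110 44.1249,108.3683 42.6676,111.8864 44.1249,115.4045 47.6430,116.8618 51.1611,115.4045" fill="none" stroke="#0000ff"/>
  <polygon points="123.2846,62.0142 120.1260,54.3886 112.5004,51.2300 104.8748,54.3886 101.7162,62.0142 104.8748,69.6398 112.5004,72.7984 120.1260,69.6398" fill="none" stroke="#0000ff"/>
</svg>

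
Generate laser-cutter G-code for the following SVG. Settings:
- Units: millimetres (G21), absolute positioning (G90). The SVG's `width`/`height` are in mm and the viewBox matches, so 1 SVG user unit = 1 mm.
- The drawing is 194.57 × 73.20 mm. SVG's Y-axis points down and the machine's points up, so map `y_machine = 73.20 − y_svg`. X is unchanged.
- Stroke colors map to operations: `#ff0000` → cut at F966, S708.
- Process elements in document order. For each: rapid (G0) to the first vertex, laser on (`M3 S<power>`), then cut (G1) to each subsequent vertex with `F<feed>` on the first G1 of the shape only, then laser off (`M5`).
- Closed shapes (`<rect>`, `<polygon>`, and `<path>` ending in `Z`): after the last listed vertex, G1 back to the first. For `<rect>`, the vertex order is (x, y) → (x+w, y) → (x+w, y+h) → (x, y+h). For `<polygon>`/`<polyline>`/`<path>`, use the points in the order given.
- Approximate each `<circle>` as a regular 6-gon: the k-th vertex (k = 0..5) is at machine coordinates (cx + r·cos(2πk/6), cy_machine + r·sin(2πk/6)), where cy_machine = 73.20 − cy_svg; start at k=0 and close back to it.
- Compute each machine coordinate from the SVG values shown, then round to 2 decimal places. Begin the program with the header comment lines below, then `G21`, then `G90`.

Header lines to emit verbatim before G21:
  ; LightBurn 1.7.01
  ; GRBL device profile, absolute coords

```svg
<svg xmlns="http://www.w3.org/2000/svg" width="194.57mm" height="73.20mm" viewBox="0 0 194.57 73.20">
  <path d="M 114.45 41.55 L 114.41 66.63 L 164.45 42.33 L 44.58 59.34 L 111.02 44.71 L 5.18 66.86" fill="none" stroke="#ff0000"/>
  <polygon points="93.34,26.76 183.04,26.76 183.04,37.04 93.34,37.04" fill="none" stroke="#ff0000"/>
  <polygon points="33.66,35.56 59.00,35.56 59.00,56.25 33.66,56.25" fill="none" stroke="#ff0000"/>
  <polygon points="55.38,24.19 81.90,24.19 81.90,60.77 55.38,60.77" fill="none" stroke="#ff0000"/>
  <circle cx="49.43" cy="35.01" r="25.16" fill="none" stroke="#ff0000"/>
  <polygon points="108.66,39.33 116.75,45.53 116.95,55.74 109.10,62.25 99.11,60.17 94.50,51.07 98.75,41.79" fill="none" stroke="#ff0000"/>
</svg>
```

; LightBurn 1.7.01
; GRBL device profile, absolute coords
G21
G90
G0 X114.45 Y31.65
M3 S708
G1 X114.41 Y6.57 F966
G1 X164.45 Y30.87
G1 X44.58 Y13.86
G1 X111.02 Y28.49
G1 X5.18 Y6.34
M5
G0 X93.34 Y46.44
M3 S708
G1 X183.04 Y46.44 F966
G1 X183.04 Y36.16
G1 X93.34 Y36.16
G1 X93.34 Y46.44
M5
G0 X33.66 Y37.64
M3 S708
G1 X59.00 Y37.64 F966
G1 X59.00 Y16.95
G1 X33.66 Y16.95
G1 X33.66 Y37.64
M5
G0 X55.38 Y49.01
M3 S708
G1 X81.90 Y49.01 F966
G1 X81.90 Y12.43
G1 X55.38 Y12.43
G1 X55.38 Y49.01
M5
G0 X74.59 Y38.19
M3 S708
G1 X62.01 Y59.98 F966
G1 X36.85 Y59.98
G1 X24.27 Y38.19
G1 X36.85 Y16.40
G1 X62.01 Y16.40
G1 X74.59 Y38.19
M5
G0 X108.66 Y33.87
M3 S708
G1 X116.75 Y27.67 F966
G1 X116.95 Y17.46
G1 X109.10 Y10.95
G1 X99.11 Y13.03
G1 X94.50 Y22.13
G1 X98.75 Y31.41
G1 X108.66 Y33.87
M5

1 u = 1 mm; y_m = 73.20 − y.

[1] `<path>` open polyline, #ff0000→cut S708 F966: (114.45,31.65) → (114.41,6.57) → (164.45,30.87) → (44.58,13.86) → (111.02,28.49) → (5.18,6.34)

[2] `<polygon>` rectangle, #ff0000→cut S708 F966: (93.34,46.44) → (183.04,46.44) → (183.04,36.16) → (93.34,36.16) → (93.34,46.44) (closed)

[3] `<polygon>` rectangle, #ff0000→cut S708 F966: (33.66,37.64) → (59.00,37.64) → (59.00,16.95) → (33.66,16.95) → (33.66,37.64) (closed)

[4] `<polygon>` rectangle, #ff0000→cut S708 F966: (55.38,49.01) → (81.90,49.01) → (81.90,12.43) → (55.38,12.43) → (55.38,49.01) (closed)

[5] `<circle>` circle, #ff0000→cut S708 F966: (74.59,38.19) → (62.01,59.98) → (36.85,59.98) → (24.27,38.19) → (36.85,16.40) → (62.01,16.40) → (74.59,38.19) (closed)

[6] `<polygon>` regular polygon, #ff0000→cut S708 F966: (108.66,33.87) → (116.75,27.67) → (116.95,17.46) → (109.10,10.95) → (99.11,13.03) → (94.50,22.13) → (98.75,31.41) → (108.66,33.87) (closed)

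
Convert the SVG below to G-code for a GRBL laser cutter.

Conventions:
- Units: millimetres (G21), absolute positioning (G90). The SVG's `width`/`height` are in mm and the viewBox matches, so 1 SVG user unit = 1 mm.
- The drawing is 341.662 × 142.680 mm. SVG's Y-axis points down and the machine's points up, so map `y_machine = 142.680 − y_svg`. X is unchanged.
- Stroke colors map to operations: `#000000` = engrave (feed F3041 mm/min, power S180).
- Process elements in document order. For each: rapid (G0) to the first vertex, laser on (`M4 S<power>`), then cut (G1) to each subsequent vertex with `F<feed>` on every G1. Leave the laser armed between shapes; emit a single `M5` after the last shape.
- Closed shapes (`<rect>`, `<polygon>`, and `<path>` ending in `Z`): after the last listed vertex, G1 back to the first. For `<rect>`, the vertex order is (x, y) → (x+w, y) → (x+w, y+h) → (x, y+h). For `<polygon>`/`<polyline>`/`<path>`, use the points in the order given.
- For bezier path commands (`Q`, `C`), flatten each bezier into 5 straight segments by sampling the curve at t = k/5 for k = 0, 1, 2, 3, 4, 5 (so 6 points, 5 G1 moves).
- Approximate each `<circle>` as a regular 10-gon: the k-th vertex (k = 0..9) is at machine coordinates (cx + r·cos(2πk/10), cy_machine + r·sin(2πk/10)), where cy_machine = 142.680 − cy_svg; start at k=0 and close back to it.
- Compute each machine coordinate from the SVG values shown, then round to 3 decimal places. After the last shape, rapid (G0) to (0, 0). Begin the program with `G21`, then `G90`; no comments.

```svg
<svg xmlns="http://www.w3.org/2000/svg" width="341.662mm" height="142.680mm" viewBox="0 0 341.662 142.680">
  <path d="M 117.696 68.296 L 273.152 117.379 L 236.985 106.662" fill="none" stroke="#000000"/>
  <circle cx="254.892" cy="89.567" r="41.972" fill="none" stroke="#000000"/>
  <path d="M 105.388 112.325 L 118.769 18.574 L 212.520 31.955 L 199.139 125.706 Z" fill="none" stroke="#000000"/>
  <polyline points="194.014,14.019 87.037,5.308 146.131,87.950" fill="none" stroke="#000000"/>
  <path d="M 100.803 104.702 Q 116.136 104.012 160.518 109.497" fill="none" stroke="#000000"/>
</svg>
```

G21
G90
G0 X117.696 Y74.384
M4 S180
G1 X273.152 Y25.301 F3041
G1 X236.985 Y36.018 F3041
G0 X296.864 Y53.113
M4 S180
G1 X288.848 Y77.784 F3041
G1 X267.862 Y93.031 F3041
G1 X241.922 Y93.031 F3041
G1 X220.936 Y77.784 F3041
G1 X212.920 Y53.113 F3041
G1 X220.936 Y28.442 F3041
G1 X241.922 Y13.195 F3041
G1 X267.862 Y13.195 F3041
G1 X288.848 Y28.442 F3041
G1 X296.864 Y53.113 F3041
G0 X105.388 Y30.355
M4 S180
G1 X118.769 Y124.106 F3041
G1 X212.520 Y110.725 F3041
G1 X199.139 Y16.974 F3041
G1 X105.388 Y30.355 F3041
G0 X194.014 Y128.661
M4 S180
G1 X87.037 Y137.372 F3041
G1 X146.131 Y54.730 F3041
G0 X100.803 Y37.978
M4 S180
G1 X108.098 Y38.007 F3041
G1 X117.717 Y37.542 F3041
G1 X129.660 Y36.583 F3041
G1 X143.927 Y35.130 F3041
G1 X160.518 Y33.183 F3041
M5
G0 X0.000 Y0.000

Since the viewBox matches the mm dimensions, user units are millimetres directly. The only transform is the Y-flip y_m = 142.680 − y_svg.

Shape 1 is a open polyline drawn with `<path>`. Its stroke #000000 means engrave at S180, F3041. After flipping Y the toolpath is (117.696,74.384) → (273.152,25.301) → (236.985,36.018).

Shape 2 is a circle drawn with `<circle>`. Its stroke #000000 means engrave at S180, F3041. After flipping Y the toolpath is (296.864,53.113) → (288.848,77.784) → (267.862,93.031) → (241.922,93.031) → (220.936,77.784) → (212.920,53.113) → (220.936,28.442) → (241.922,13.195) → (267.862,13.195) → (288.848,28.442) → (296.864,53.113), returning to the start.

Shape 3 is a regular polygon drawn with `<path>`. Its stroke #000000 means engrave at S180, F3041. After flipping Y the toolpath is (105.388,30.355) → (118.769,124.106) → (212.520,110.725) → (199.139,16.974) → (105.388,30.355), returning to the start.

Shape 4 is a open polyline drawn with `<polyline>`. Its stroke #000000 means engrave at S180, F3041. After flipping Y the toolpath is (194.014,128.661) → (87.037,137.372) → (146.131,54.730).

Shape 5 is a quadratic bezier drawn with `<path>`. Its stroke #000000 means engrave at S180, F3041. After flipping Y the toolpath is (100.803,37.978) → (108.098,38.007) → (117.717,37.542) → (129.660,36.583) → (143.927,35.130) → (160.518,33.183).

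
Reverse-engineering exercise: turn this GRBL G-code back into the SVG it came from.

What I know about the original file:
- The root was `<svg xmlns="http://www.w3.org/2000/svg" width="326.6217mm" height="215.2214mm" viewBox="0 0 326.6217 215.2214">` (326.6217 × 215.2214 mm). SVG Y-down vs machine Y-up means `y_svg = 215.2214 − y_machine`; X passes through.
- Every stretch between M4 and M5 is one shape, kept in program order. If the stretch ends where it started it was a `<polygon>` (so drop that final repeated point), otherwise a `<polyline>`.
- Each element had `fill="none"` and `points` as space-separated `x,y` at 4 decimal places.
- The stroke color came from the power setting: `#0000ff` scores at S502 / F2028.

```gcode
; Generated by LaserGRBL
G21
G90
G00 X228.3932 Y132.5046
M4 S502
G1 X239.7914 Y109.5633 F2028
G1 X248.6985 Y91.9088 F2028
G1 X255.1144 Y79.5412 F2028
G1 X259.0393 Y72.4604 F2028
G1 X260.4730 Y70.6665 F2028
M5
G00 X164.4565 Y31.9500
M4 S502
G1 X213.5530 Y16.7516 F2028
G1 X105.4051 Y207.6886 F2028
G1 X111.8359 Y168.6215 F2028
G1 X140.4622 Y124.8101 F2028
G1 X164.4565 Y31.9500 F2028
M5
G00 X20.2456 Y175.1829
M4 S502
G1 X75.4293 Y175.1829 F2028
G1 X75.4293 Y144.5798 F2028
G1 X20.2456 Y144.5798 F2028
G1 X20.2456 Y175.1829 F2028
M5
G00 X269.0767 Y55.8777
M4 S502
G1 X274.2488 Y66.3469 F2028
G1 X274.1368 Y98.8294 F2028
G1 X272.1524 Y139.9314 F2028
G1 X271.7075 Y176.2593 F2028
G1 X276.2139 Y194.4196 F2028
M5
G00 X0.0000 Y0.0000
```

<svg xmlns="http://www.w3.org/2000/svg" width="326.6217mm" height="215.2214mm" viewBox="0 0 326.6217 215.2214">
  <polyline points="228.3932,82.7168 239.7914,105.6581 248.6985,123.3126 255.1144,135.6802 259.0393,142.7610 260.4730,144.5549" fill="none" stroke="#0000ff"/>
  <polygon points="164.4565,183.2714 213.5530,198.4698 105.4051,7.5328 111.8359,46.5999 140.4622,90.4113" fill="none" stroke="#0000ff"/>
  <polygon points="20.2456,40.0385 75.4293,40.0385 75.4293,70.6416 20.2456,70.6416" fill="none" stroke="#0000ff"/>
  <polyline points="269.0767,159.3437 274.2488,148.8745 274.1368,116.3920 272.1524,75.2900 271.7075,38.9621 276.2139,20.8018" fill="none" stroke="#0000ff"/>
</svg>

Machine Y-up, SVG Y-down with viewBox height 215.2214, so y_svg = 215.2214 − y_machine; X carries over. Every run uses S502, so all elements get stroke `#0000ff` (score).

Run 1: The run is open, so emit a `<polyline>` with points (Y-flipped): 228.3932,82.7168 239.7914,105.6581 248.6985,123.3126 255.1144,135.6802 259.0393,142.7610 260.4730,144.5549.

Run 2: The run returns to its start, so emit a `<polygon>` with points (Y-flipped): 164.4565,183.2714 213.5530,198.4698 105.4051,7.5328 111.8359,46.5999 140.4622,90.4113.

Run 3: The run returns to its start, so emit a `<polygon>` with points (Y-flipped): 20.2456,40.0385 75.4293,40.0385 75.4293,70.6416 20.2456,70.6416.

Run 4: The run is open, so emit a `<polyline>` with points (Y-flipped): 269.0767,159.3437 274.2488,148.8745 274.1368,116.3920 272.1524,75.2900 271.7075,38.9621 276.2139,20.8018.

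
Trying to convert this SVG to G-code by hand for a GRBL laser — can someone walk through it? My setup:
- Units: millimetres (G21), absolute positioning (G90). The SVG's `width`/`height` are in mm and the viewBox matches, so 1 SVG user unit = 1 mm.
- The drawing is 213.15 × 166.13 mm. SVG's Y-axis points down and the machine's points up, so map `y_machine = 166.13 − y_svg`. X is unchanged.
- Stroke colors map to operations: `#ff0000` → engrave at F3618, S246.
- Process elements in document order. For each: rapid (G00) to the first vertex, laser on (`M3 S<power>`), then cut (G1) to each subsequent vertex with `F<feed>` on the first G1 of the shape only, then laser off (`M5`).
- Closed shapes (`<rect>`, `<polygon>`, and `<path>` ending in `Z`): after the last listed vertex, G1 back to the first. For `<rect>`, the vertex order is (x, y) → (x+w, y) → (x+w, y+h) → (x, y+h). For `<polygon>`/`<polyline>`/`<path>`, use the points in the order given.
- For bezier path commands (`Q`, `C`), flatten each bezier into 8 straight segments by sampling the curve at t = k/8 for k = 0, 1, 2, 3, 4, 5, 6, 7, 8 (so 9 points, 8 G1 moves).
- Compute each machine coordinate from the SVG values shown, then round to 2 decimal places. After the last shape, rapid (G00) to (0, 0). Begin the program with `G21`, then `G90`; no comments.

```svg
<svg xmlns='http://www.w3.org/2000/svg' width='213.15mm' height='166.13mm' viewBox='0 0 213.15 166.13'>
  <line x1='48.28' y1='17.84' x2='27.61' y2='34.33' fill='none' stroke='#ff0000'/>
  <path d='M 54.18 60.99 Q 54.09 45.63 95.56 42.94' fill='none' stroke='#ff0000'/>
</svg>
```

G21
G90
G00 X48.28 Y148.29
M3 S246
G1 X27.61 Y131.80 F3618
M5
G00 X54.18 Y105.14
M3 S246
G1 X54.81 Y108.78 F3618
G1 X56.73 Y112.03
G1 X59.96 Y114.88
G1 X64.48 Y117.33
G1 X70.30 Y119.39
G1 X77.42 Y121.05
G1 X85.84 Y122.32
G1 X95.56 Y123.19
M5
G00 X0.00 Y0.00

1 u = 1 mm; y_m = 166.13 − y.

[1] `<line>` line segment, #ff0000→engrave S246 F3618: (48.28,148.29) → (27.61,131.80)

[2] `<path>` quadratic bezier, #ff0000→engrave S246 F3618: (54.18,105.14) → (54.81,108.78) → (56.73,112.03) → (59.96,114.88) → (64.48,117.33) → (70.30,119.39) → (77.42,121.05) → (85.84,122.32) → (95.56,123.19)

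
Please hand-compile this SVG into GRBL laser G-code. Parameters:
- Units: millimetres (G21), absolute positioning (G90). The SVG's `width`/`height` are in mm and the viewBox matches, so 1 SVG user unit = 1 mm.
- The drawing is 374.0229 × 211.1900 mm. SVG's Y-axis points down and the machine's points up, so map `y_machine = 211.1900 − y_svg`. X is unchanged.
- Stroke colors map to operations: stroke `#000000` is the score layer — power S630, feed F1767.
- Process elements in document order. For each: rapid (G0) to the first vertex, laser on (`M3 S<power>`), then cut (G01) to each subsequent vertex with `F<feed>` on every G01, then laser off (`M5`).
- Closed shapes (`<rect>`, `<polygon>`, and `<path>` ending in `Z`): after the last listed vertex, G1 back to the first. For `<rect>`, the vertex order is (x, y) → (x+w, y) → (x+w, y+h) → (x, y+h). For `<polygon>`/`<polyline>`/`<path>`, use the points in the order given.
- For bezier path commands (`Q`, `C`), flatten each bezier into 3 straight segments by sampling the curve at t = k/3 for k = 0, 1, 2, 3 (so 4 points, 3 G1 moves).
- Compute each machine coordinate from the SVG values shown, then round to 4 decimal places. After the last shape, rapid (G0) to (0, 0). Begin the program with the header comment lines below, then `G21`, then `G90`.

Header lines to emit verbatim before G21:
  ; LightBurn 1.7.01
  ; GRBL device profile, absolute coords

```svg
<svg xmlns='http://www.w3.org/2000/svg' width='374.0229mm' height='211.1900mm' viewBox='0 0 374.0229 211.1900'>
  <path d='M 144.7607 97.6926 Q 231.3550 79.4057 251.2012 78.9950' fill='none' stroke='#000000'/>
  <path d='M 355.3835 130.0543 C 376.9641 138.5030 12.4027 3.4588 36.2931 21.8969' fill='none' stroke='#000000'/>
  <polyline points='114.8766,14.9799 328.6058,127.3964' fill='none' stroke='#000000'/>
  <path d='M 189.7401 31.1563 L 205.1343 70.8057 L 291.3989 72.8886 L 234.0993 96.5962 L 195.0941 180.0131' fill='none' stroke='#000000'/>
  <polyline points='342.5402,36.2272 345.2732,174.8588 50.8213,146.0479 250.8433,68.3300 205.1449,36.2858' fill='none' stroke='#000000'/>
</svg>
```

; LightBurn 1.7.01
; GRBL device profile, absolute coords
G21
G90
G0 X144.7607 Y113.4974
M3 S630
G01 X195.0738 Y123.7024 F1767
G01 X230.5539 Y129.9350 F1767
G01 X251.2012 Y132.1950 F1767
M5
G0 X355.3835 Y81.1357
M3 S630
G01 X276.9388 Y109.5189 F1767
G01 X113.1980 Y167.5695 F1767
G01 X36.2931 Y189.2931 F1767
M5
G0 X114.8766 Y196.2101
M3 S630
G01 X328.6058 Y83.7936 F1767
M5
G0 X189.7401 Y180.0337
M3 S630
G01 X205.1343 Y140.3843 F1767
G01 X291.3989 Y138.3014 F1767
G01 X234.0993 Y114.5938 F1767
G01 X195.0941 Y31.1769 F1767
M5
G0 X342.5402 Y174.9628
M3 S630
G01 X345.2732 Y36.3312 F1767
G01 X50.8213 Y65.1421 F1767
G01 X250.8433 Y142.8600 F1767
G01 X205.1449 Y174.9042 F1767
M5
G0 X0.0000 Y0.0000

1 u = 1 mm; y_m = 211.1900 − y.

[1] `<path>` quadratic bezier, #000000→score S630 F1767: (144.7607,113.4974) → (195.0738,123.7024) → (230.5539,129.9350) → (251.2012,132.1950)

[2] `<path>` cubic bezier, #000000→score S630 F1767: (355.3835,81.1357) → (276.9388,109.5189) → (113.1980,167.5695) → (36.2931,189.2931)

[3] `<polyline>` line segment, #000000→score S630 F1767: (114.8766,196.2101) → (328.6058,83.7936)

[4] `<path>` open polyline, #000000→score S630 F1767: (189.7401,180.0337) → (205.1343,140.3843) → (291.3989,138.3014) → (234.0993,114.5938) → (195.0941,31.1769)

[5] `<polyline>` open polyline, #000000→score S630 F1767: (342.5402,174.9628) → (345.2732,36.3312) → (50.8213,65.1421) → (250.8433,142.8600) → (205.1449,174.9042)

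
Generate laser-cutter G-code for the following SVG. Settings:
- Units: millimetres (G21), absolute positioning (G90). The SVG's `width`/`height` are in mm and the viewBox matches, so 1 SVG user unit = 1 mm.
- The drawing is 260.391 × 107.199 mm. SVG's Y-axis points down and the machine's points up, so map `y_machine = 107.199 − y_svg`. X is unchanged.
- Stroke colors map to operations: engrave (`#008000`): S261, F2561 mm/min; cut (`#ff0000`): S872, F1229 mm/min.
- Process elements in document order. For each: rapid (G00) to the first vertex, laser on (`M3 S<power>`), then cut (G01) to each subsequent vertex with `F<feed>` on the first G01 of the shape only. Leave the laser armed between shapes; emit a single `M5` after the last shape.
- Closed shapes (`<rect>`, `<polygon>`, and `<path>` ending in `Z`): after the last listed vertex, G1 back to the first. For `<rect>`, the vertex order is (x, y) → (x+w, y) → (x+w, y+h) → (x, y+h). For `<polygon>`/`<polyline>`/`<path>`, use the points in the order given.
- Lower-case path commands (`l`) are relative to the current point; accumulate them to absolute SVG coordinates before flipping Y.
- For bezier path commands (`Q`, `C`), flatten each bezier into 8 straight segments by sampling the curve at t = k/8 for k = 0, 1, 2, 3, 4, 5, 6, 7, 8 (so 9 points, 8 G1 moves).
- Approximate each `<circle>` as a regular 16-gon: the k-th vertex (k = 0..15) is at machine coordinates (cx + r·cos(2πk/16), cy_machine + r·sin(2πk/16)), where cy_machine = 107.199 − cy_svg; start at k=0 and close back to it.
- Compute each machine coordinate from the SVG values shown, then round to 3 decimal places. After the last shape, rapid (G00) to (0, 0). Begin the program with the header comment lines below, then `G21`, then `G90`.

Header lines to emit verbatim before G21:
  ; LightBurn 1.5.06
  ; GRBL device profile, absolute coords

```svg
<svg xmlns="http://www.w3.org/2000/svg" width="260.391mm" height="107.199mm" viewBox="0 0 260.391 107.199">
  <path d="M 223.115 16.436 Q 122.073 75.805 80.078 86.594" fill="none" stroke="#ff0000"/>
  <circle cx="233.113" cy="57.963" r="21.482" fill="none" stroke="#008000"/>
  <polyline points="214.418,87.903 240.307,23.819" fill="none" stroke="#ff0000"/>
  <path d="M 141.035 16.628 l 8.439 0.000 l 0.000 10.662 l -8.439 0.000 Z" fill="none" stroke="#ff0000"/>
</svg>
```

; LightBurn 1.5.06
; GRBL device profile, absolute coords
G21
G90
G00 X223.115 Y90.763
M3 S872
G01 X198.777 Y76.680 F1229
G01 X176.284 Y64.115
G01 X155.637 Y53.068
G01 X136.835 Y43.539
G01 X119.878 Y35.528
G01 X104.766 Y29.036
G01 X91.499 Y24.061
G01 X80.078 Y20.605
G00 X254.595 Y49.236
M3 S261
G01 X252.960 Y57.457 F2561
G01 X248.303 Y64.426
G01 X241.334 Y69.083
G01 X233.113 Y70.718
G01 X224.892 Y69.083
G01 X217.923 Y64.426
G01 X213.266 Y57.457
G01 X211.631 Y49.236
G01 X213.266 Y41.015
G01 X217.923 Y34.046
G01 X224.892 Y29.389
G01 X233.113 Y27.754
G01 X241.334 Y29.389
G01 X248.303 Y34.046
G01 X252.960 Y41.015
G01 X254.595 Y49.236
G00 X214.418 Y19.296
M3 S872
G01 X240.307 Y83.380 F1229
G00 X141.035 Y90.571
M3 S872
G01 X149.474 Y90.571 F1229
G01 X149.474 Y79.909
G01 X141.035 Y79.909
G01 X141.035 Y90.571
M5
G00 X0.000 Y0.000

viewBox `0 0 260.391 107.199` with mm width/height → 1 unit = 1 mm. Flip: y_m = 107.199 − y_svg.

**Shape 1** — `<path>` quadratic bezier, stroke `#ff0000` → cut (S872, F1229). Control points (SVG): P0=(223.115,16.436), P1=(122.073,75.805), P2=(80.078,86.594); sampled at t=k/8. Machine vertices: (223.115,90.763) → (198.777,76.680) → (176.284,64.115) → (155.637,53.068) → (136.835,43.539) → (119.878,35.528) → (104.766,29.036) → (91.499,24.061) → (80.078,20.605). Open path.

**Shape 2** — `<circle>` circle, stroke `#008000` → engrave (S261, F2561). Machine vertices: (254.595,49.236) → (252.960,57.457) → (248.303,64.426) → (241.334,69.083) → (233.113,70.718) → (224.892,69.083) → (217.923,64.426) → (213.266,57.457) → (211.631,49.236) → (213.266,41.015) → (217.923,34.046) → (224.892,29.389) → (233.113,27.754) → (241.334,29.389) → (248.303,34.046) → (252.960,41.015) → (254.595,49.236). Closed: final G1 returns to the first vertex.

**Shape 3** — `<polyline>` line segment, stroke `#ff0000` → cut (S872, F1229). Machine vertices: (214.418,19.296) → (240.307,83.380). Open path.

**Shape 4** — `<path>` rectangle, stroke `#ff0000` → cut (S872, F1229). Machine vertices: (141.035,90.571) → (149.474,90.571) → (149.474,79.909) → (141.035,79.909) → (141.035,90.571). Closed: final G1 returns to the first vertex.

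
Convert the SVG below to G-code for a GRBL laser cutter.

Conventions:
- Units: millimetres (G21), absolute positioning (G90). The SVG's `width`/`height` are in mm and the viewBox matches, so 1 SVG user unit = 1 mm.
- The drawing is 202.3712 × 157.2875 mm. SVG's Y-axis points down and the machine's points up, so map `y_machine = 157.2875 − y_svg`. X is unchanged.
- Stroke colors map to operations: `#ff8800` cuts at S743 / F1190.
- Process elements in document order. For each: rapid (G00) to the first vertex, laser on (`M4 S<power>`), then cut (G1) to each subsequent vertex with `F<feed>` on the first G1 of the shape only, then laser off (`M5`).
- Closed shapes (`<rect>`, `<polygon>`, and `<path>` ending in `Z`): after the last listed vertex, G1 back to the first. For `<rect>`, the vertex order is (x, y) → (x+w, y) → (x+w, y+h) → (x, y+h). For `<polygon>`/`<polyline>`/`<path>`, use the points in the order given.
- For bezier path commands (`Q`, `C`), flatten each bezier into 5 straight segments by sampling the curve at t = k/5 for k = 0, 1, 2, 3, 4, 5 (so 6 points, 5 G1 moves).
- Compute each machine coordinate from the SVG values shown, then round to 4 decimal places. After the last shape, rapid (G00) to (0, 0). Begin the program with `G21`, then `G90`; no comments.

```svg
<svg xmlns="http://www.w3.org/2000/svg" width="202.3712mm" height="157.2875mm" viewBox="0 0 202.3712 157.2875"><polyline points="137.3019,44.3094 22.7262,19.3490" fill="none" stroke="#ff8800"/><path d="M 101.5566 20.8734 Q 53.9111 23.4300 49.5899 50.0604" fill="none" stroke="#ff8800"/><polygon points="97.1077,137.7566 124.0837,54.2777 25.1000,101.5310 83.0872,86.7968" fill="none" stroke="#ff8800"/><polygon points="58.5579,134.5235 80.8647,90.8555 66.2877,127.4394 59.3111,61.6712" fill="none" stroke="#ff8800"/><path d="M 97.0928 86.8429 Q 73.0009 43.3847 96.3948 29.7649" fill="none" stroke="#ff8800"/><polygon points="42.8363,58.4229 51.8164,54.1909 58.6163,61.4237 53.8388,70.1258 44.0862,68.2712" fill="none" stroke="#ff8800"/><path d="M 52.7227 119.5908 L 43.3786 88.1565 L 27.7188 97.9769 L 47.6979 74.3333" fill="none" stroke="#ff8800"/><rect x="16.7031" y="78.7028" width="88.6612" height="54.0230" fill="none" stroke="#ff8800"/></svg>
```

1 u = 1 mm; y_m = 157.2875 − y.

[1] `<polyline>` line segment, #ff8800→cut S743 F1190: (137.3019,112.9781) → (22.7262,137.9385)

[2] `<path>` quadratic bezier, #ff8800→cut S743 F1190: (101.5566,136.4141) → (84.2314,134.4285) → (70.3721,130.5170) → (59.9787,124.6796) → (53.0514,116.9163) → (49.5899,107.2271)

[3] `<polygon>` closed polygon, #ff8800→cut S743 F1190: (97.1077,19.5309) → (124.0837,103.0098) → (25.1000,55.7565) → (83.0872,70.4907) → (97.1077,19.5309) (closed)

[4] `<polygon>` closed polygon, #ff8800→cut S743 F1190: (58.5579,22.7640) → (80.8647,66.4320) → (66.2877,29.8481) → (59.3111,95.6163) → (58.5579,22.7640) (closed)

[5] `<path>` quadratic bezier, #ff8800→cut S743 F1190: (97.0928,70.4446) → (89.3555,86.6343) → (85.4170,100.4370) → (85.2774,111.8526) → (88.9367,120.8811) → (96.3948,127.5226)

[6] `<polygon>` regular polygon, #ff8800→cut S743 F1190: (42.8363,98.8646) → (51.8164,103.0966) → (58.6163,95.8638) → (53.8388,87.1617) → (44.0862,89.0163) → (42.8363,98.8646) (closed)

[7] `<path>` open polyline, #ff8800→cut S743 F1190: (52.7227,37.6967) → (43.3786,69.1310) → (27.7188,59.3106) → (47.6979,82.9542)

[8] `<rect>` rectangle, #ff8800→cut S743 F1190: (16.7031,78.5847) → (105.3643,78.5847) → (105.3643,24.5617) → (16.7031,24.5617) → (16.7031,78.5847) (closed)

G21
G90
G00 X137.3019 Y112.9781
M4 S743
G1 X22.7262 Y137.9385 F1190
M5
G00 X101.5566 Y136.4141
M4 S743
G1 X84.2314 Y134.4285 F1190
G1 X70.3721 Y130.5170
G1 X59.9787 Y124.6796
G1 X53.0514 Y116.9163
G1 X49.5899 Y107.2271
M5
G00 X97.1077 Y19.5309
M4 S743
G1 X124.0837 Y103.0098 F1190
G1 X25.1000 Y55.7565
G1 X83.0872 Y70.4907
G1 X97.1077 Y19.5309
M5
G00 X58.5579 Y22.7640
M4 S743
G1 X80.8647 Y66.4320 F1190
G1 X66.2877 Y29.8481
G1 X59.3111 Y95.6163
G1 X58.5579 Y22.7640
M5
G00 X97.0928 Y70.4446
M4 S743
G1 X89.3555 Y86.6343 F1190
G1 X85.4170 Y100.4370
G1 X85.2774 Y111.8526
G1 X88.9367 Y120.8811
G1 X96.3948 Y127.5226
M5
G00 X42.8363 Y98.8646
M4 S743
G1 X51.8164 Y103.0966 F1190
G1 X58.6163 Y95.8638
G1 X53.8388 Y87.1617
G1 X44.0862 Y89.0163
G1 X42.8363 Y98.8646
M5
G00 X52.7227 Y37.6967
M4 S743
G1 X43.3786 Y69.1310 F1190
G1 X27.7188 Y59.3106
G1 X47.6979 Y82.9542
M5
G00 X16.7031 Y78.5847
M4 S743
G1 X105.3643 Y78.5847 F1190
G1 X105.3643 Y24.5617
G1 X16.7031 Y24.5617
G1 X16.7031 Y78.5847
M5
G00 X0.0000 Y0.0000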